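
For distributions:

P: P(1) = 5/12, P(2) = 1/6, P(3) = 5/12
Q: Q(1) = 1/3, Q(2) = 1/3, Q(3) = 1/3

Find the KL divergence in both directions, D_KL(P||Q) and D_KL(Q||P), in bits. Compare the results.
D_KL(P||Q) = 0.1016 bits, D_KL(Q||P) = 0.1187 bits. D_KL(Q||P) is larger than D_KL(P||Q) by 0.0171 bits; the two directions differ.

D_KL(P||Q) = Σ P(x) log₂(P(x)/Q(x))

Computing term by term:
  P(1)·log₂(P(1)/Q(1)) = (5/12)·log₂((5/12)/(1/3)) = 0.13414
  P(2)·log₂(P(2)/Q(2)) = (1/6)·log₂((1/6)/(1/3)) = -0.16667
  P(3)·log₂(P(3)/Q(3)) = (5/12)·log₂((5/12)/(1/3)) = 0.13414

D_KL(P||Q) = 0.13414 - 0.16667 + 0.13414 = 0.10161 ≈ 0.1016 bits

D_KL(Q||P) = Σ Q(x) log₂(Q(x)/P(x))

Computing term by term:
  Q(1)·log₂(Q(1)/P(1)) = (1/3)·log₂((1/3)/(5/12)) = -0.10731
  Q(2)·log₂(Q(2)/P(2)) = (1/3)·log₂((1/3)/(1/6)) = 0.33333
  Q(3)·log₂(Q(3)/P(3)) = (1/3)·log₂((1/3)/(5/12)) = -0.10731

D_KL(Q||P) = -0.10731 + 0.33333 - 0.10731 = 0.11871 ≈ 0.1187 bits

These are NOT equal (difference: 0.0171 bits). KL divergence is asymmetric: D_KL(P||Q) ≠ D_KL(Q||P) in general.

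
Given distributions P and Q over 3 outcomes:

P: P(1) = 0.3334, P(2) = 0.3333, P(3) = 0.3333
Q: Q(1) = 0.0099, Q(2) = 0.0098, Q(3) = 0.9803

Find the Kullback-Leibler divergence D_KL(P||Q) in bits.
2.8686 bits

D_KL(P||Q) = Σ P(x) log₂(P(x)/Q(x))

Computing term by term:
  P(1)·log₂(P(1)/Q(1)) = 0.3334·log₂(0.3334/0.0099) = 1.69157
  P(2)·log₂(P(2)/Q(2)) = 0.3333·log₂(0.3333/0.0098) = 1.69580
  P(3)·log₂(P(3)/Q(3)) = 0.3333·log₂(0.3333/0.9803) = -0.51875

D_KL(P||Q) = 1.69157 + 1.69580 - 0.51875 = 2.86862 ≈ 2.8686 bits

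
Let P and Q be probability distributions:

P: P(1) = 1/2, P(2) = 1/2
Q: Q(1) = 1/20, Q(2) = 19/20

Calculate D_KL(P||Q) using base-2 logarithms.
1.1980 bits

D_KL(P||Q) = Σ P(x) log₂(P(x)/Q(x))

Computing term by term:
  P(1)·log₂(P(1)/Q(1)) = (1/2)·log₂((1/2)/(1/20)) = 1.66096
  P(2)·log₂(P(2)/Q(2)) = (1/2)·log₂((1/2)/(19/20)) = -0.46300

D_KL(P||Q) = 1.66096 - 0.46300 = 1.19796 ≈ 1.1980 bits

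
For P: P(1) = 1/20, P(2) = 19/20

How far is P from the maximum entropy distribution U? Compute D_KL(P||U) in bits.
0.7136 bits

U(i) = 1/2 for all i

D_KL(P||U) = Σ P(x) log₂(P(x) / (1/2))
           = Σ P(x) log₂(P(x)) + log₂(2)
           = log₂(2) - H(P)

H(P) = -Σ P(x) log₂(P(x)):
  -P(1)·log₂(P(1)) = -(1/20)·log₂(1/20) = 0.21610
  -P(2)·log₂(P(2)) = -(19/20)·log₂(19/20) = 0.07030
H(P) = 0.21610 + 0.07030 = 0.28640 bits

log₂(2) = 1.00000 bits

D_KL(P||U) = 1.00000 - 0.28640 = 0.71360 ≈ 0.7136 bits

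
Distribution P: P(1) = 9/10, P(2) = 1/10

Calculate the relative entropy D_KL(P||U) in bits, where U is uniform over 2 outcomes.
0.5310 bits

U(i) = 1/2 for all i

D_KL(P||U) = Σ P(x) log₂(P(x) / (1/2))
           = Σ P(x) log₂(P(x)) + log₂(2)
           = log₂(2) - H(P)

H(P) = -Σ P(x) log₂(P(x)):
  -P(1)·log₂(P(1)) = -(9/10)·log₂(9/10) = 0.13680
  -P(2)·log₂(P(2)) = -(1/10)·log₂(1/10) = 0.33219
H(P) = 0.13680 + 0.33219 = 0.46899 bits

log₂(2) = 1.00000 bits

D_KL(P||U) = 1.00000 - 0.46899 = 0.53101 ≈ 0.5310 bits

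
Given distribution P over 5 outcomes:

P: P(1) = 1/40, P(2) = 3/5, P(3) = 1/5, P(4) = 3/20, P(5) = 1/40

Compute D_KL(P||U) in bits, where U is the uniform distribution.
0.7387 bits

U(i) = 1/5 for all i

D_KL(P||U) = Σ P(x) log₂(P(x) / (1/5))
           = Σ P(x) log₂(P(x)) + log₂(5)
           = log₂(5) - H(P)

H(P) = -Σ P(x) log₂(P(x)):
  -P(1)·log₂(P(1)) = -(1/40)·log₂(1/40) = 0.13305
  -P(2)·log₂(P(2)) = -(3/5)·log₂(3/5) = 0.44218
  -P(3)·log₂(P(3)) = -(1/5)·log₂(1/5) = 0.46439
  -P(4)·log₂(P(4)) = -(3/20)·log₂(3/20) = 0.41054
  -P(5)·log₂(P(5)) = -(1/40)·log₂(1/40) = 0.13305
H(P) = 0.13305 + 0.44218 + 0.46439 + 0.41054 + 0.13305 = 1.58321 bits

log₂(5) = 2.32193 bits

D_KL(P||U) = 2.32193 - 1.58321 = 0.73872 ≈ 0.7387 bits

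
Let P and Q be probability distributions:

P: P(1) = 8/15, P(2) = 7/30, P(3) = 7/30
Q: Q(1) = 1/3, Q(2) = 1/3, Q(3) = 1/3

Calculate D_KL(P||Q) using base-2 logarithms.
0.1215 bits

D_KL(P||Q) = Σ P(x) log₂(P(x)/Q(x))

Computing term by term:
  P(1)·log₂(P(1)/Q(1)) = (8/15)·log₂((8/15)/(1/3)) = 0.36164
  P(2)·log₂(P(2)/Q(2)) = (7/30)·log₂((7/30)/(1/3)) = -0.12007
  P(3)·log₂(P(3)/Q(3)) = (7/30)·log₂((7/30)/(1/3)) = -0.12007

D_KL(P||Q) = 0.36164 - 0.12007 - 0.12007 = 0.12150 ≈ 0.1215 bits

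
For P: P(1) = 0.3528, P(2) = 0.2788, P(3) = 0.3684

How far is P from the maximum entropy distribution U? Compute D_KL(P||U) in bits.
0.0102 bits

U(i) = 1/3 for all i

D_KL(P||U) = Σ P(x) log₂(P(x) / (1/3))
           = Σ P(x) log₂(P(x)) + log₂(3)
           = log₂(3) - H(P)

H(P) = -Σ P(x) log₂(P(x)):
  -P(1)·log₂(P(1)) = -(0.3528)·log₂(0.3528) = 0.53029
  -P(2)·log₂(P(2)) = -(0.2788)·log₂(0.2788) = 0.51374
  -P(3)·log₂(P(3)) = -(0.3684)·log₂(0.3684) = 0.53074
H(P) = 0.53029 + 0.51374 + 0.53074 = 1.57477 bits

log₂(3) = 1.58496 bits

D_KL(P||U) = 1.58496 - 1.57477 = 0.01019 ≈ 0.0102 bits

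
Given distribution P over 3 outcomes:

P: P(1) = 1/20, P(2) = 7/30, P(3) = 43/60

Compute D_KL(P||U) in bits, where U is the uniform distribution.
0.5345 bits

U(i) = 1/3 for all i

D_KL(P||U) = Σ P(x) log₂(P(x) / (1/3))
           = Σ P(x) log₂(P(x)) + log₂(3)
           = log₂(3) - H(P)

H(P) = -Σ P(x) log₂(P(x)):
  -P(1)·log₂(P(1)) = -(1/20)·log₂(1/20) = 0.21610
  -P(2)·log₂(P(2)) = -(7/30)·log₂(7/30) = 0.48989
  -P(3)·log₂(P(3)) = -(43/60)·log₂(43/60) = 0.34445
H(P) = 0.21610 + 0.48989 + 0.34445 = 1.05044 bits

log₂(3) = 1.58496 bits

D_KL(P||U) = 1.58496 - 1.05044 = 0.53452 ≈ 0.5345 bits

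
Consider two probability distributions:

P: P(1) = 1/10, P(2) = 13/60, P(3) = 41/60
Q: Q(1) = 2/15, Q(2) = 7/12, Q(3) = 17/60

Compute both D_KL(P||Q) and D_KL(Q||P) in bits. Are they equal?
D_KL(P||Q) = 0.5168 bits, D_KL(Q||P) = 0.5290 bits. No, they are not equal.

D_KL(P||Q) = Σ P(x) log₂(P(x)/Q(x))

Computing term by term:
  P(1)·log₂(P(1)/Q(1)) = (1/10)·log₂((1/10)/(2/15)) = -0.04150
  P(2)·log₂(P(2)/Q(2)) = (13/60)·log₂((13/60)/(7/12)) = -0.30958
  P(3)·log₂(P(3)/Q(3)) = (41/60)·log₂((41/60)/(17/60)) = 0.86789

D_KL(P||Q) = -0.04150 - 0.30958 + 0.86789 = 0.51681 ≈ 0.5168 bits

D_KL(Q||P) = Σ Q(x) log₂(Q(x)/P(x))

Computing term by term:
  Q(1)·log₂(Q(1)/P(1)) = (2/15)·log₂((2/15)/(1/10)) = 0.05534
  Q(2)·log₂(Q(2)/P(2)) = (7/12)·log₂((7/12)/(13/60)) = 0.83349
  Q(3)·log₂(Q(3)/P(3)) = (17/60)·log₂((17/60)/(41/60)) = -0.35986

D_KL(Q||P) = 0.05534 + 0.83349 - 0.35986 = 0.52897 ≈ 0.5290 bits

These are NOT equal (difference: 0.0122 bits). KL divergence is asymmetric: D_KL(P||Q) ≠ D_KL(Q||P) in general.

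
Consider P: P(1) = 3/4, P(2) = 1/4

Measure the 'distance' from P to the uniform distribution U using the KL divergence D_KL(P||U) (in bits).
0.1887 bits

U(i) = 1/2 for all i

D_KL(P||U) = Σ P(x) log₂(P(x) / (1/2))
           = Σ P(x) log₂(P(x)) + log₂(2)
           = log₂(2) - H(P)

H(P) = -Σ P(x) log₂(P(x)):
  -P(1)·log₂(P(1)) = -(3/4)·log₂(3/4) = 0.31128
  -P(2)·log₂(P(2)) = -(1/4)·log₂(1/4) = 0.50000
H(P) = 0.31128 + 0.50000 = 0.81128 bits

log₂(2) = 1.00000 bits

D_KL(P||U) = 1.00000 - 0.81128 = 0.18872 ≈ 0.1887 bits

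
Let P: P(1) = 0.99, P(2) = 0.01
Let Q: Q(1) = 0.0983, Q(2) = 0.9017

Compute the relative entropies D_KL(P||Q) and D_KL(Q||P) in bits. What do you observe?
D_KL(P||Q) = 3.2339 bits, D_KL(Q||P) = 5.5286 bits. The two directions give different values (D_KL(Q||P) exceeds D_KL(P||Q) by 2.2947 bits): KL divergence is asymmetric.

D_KL(P||Q) = Σ P(x) log₂(P(x)/Q(x))

Computing term by term:
  P(1)·log₂(P(1)/Q(1)) = 0.99·log₂(0.99/0.0983) = 3.29884
  P(2)·log₂(P(2)/Q(2)) = 0.01·log₂(0.01/0.9017) = -0.06495

D_KL(P||Q) = 3.29884 - 0.06495 = 3.23389 ≈ 3.2339 bits

D_KL(Q||P) = Σ Q(x) log₂(Q(x)/P(x))

Computing term by term:
  Q(1)·log₂(Q(1)/P(1)) = 0.0983·log₂(0.0983/0.99) = -0.32755
  Q(2)·log₂(Q(2)/P(2)) = 0.9017·log₂(0.9017/0.01) = 5.85616

D_KL(Q||P) = -0.32755 + 5.85616 = 5.52861 ≈ 5.5286 bits

These are NOT equal (difference: 2.2947 bits). KL divergence is asymmetric: D_KL(P||Q) ≠ D_KL(Q||P) in general.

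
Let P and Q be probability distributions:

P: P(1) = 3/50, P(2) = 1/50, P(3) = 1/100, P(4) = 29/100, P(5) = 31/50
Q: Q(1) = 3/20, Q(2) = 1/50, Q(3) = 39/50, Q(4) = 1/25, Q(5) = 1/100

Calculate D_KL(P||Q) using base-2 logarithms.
4.3782 bits

D_KL(P||Q) = Σ P(x) log₂(P(x)/Q(x))

Computing term by term:
  P(1)·log₂(P(1)/Q(1)) = (3/50)·log₂((3/50)/(3/20)) = -0.07932
  P(2)·log₂(P(2)/Q(2)) = (1/50)·log₂((1/50)/(1/50)) = 0.00000
  P(3)·log₂(P(3)/Q(3)) = (1/100)·log₂((1/100)/(39/50)) = -0.06285
  P(4)·log₂(P(4)/Q(4)) = (29/100)·log₂((29/100)/(1/25)) = 0.82881
  P(5)·log₂(P(5)/Q(5)) = (31/50)·log₂((31/50)/(1/100)) = 3.69160

D_KL(P||Q) = -0.07932 + 0.00000 - 0.06285 + 0.82881 + 3.69160 = 4.37824 ≈ 4.3782 bits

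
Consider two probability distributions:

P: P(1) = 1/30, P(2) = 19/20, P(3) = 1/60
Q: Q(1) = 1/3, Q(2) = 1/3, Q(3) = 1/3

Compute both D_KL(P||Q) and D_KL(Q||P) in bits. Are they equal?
D_KL(P||Q) = 1.2527 bits, D_KL(Q||P) = 2.0443 bits. No, they are not equal.

D_KL(P||Q) = Σ P(x) log₂(P(x)/Q(x))

Computing term by term:
  P(1)·log₂(P(1)/Q(1)) = (1/30)·log₂((1/30)/(1/3)) = -0.11073
  P(2)·log₂(P(2)/Q(2)) = (19/20)·log₂((19/20)/(1/3)) = 1.43541
  P(3)·log₂(P(3)/Q(3)) = (1/60)·log₂((1/60)/(1/3)) = -0.07203

D_KL(P||Q) = -0.11073 + 1.43541 - 0.07203 = 1.25265 ≈ 1.2527 bits

D_KL(Q||P) = Σ Q(x) log₂(Q(x)/P(x))

Computing term by term:
  Q(1)·log₂(Q(1)/P(1)) = (1/3)·log₂((1/3)/(1/30)) = 1.10731
  Q(2)·log₂(Q(2)/P(2)) = (1/3)·log₂((1/3)/(19/20)) = -0.50365
  Q(3)·log₂(Q(3)/P(3)) = (1/3)·log₂((1/3)/(1/60)) = 1.44064

D_KL(Q||P) = 1.10731 - 0.50365 + 1.44064 = 2.04430 ≈ 2.0443 bits

These are NOT equal (difference: 0.7916 bits). KL divergence is asymmetric: D_KL(P||Q) ≠ D_KL(Q||P) in general.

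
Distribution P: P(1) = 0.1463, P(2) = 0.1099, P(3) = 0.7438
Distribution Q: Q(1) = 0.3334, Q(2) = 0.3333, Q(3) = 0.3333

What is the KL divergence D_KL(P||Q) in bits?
0.5116 bits

D_KL(P||Q) = Σ P(x) log₂(P(x)/Q(x))

Computing term by term:
  P(1)·log₂(P(1)/Q(1)) = 0.1463·log₂(0.1463/0.3334) = -0.17385
  P(2)·log₂(P(2)/Q(2)) = 0.1099·log₂(0.1099/0.3333) = -0.17591
  P(3)·log₂(P(3)/Q(3)) = 0.7438·log₂(0.7438/0.3333) = 0.86139

D_KL(P||Q) = -0.17385 - 0.17591 + 0.86139 = 0.51163 ≈ 0.5116 bits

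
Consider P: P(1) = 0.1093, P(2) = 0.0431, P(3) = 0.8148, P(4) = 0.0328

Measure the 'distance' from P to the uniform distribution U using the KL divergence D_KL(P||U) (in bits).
1.0530 bits

U(i) = 1/4 for all i

D_KL(P||U) = Σ P(x) log₂(P(x) / (1/4))
           = Σ P(x) log₂(P(x)) + log₂(4)
           = log₂(4) - H(P)

H(P) = -Σ P(x) log₂(P(x)):
  -P(1)·log₂(P(1)) = -(0.1093)·log₂(0.1093) = 0.34906
  -P(2)·log₂(P(2)) = -(0.0431)·log₂(0.0431) = 0.19551
  -P(3)·log₂(P(3)) = -(0.8148)·log₂(0.8148) = 0.24076
  -P(4)·log₂(P(4)) = -(0.0328)·log₂(0.0328) = 0.16171
H(P) = 0.34906 + 0.19551 + 0.24076 + 0.16171 = 0.94704 bits

log₂(4) = 2.00000 bits

D_KL(P||U) = 2.00000 - 0.94704 = 1.05296 ≈ 1.0530 bits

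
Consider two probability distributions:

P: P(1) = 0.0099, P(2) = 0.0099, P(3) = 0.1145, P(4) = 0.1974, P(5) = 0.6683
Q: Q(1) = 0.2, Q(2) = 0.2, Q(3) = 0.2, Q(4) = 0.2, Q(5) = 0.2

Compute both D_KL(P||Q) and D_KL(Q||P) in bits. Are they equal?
D_KL(P||Q) = 0.9815 bits, D_KL(Q||P) = 1.5512 bits. No, they are not equal.

D_KL(P||Q) = Σ P(x) log₂(P(x)/Q(x))

Computing term by term:
  P(1)·log₂(P(1)/Q(1)) = 0.0099·log₂(0.0099/0.2) = -0.04293
  P(2)·log₂(P(2)/Q(2)) = 0.0099·log₂(0.0099/0.2) = -0.04293
  P(3)·log₂(P(3)/Q(3)) = 0.1145·log₂(0.1145/0.2) = -0.09213
  P(4)·log₂(P(4)/Q(4)) = 0.1974·log₂(0.1974/0.2) = -0.00373
  P(5)·log₂(P(5)/Q(5)) = 0.6683·log₂(0.6683/0.2) = 1.16317

D_KL(P||Q) = -0.04293 - 0.04293 - 0.09213 - 0.00373 + 1.16317 = 0.98145 ≈ 0.9815 bits

D_KL(Q||P) = Σ Q(x) log₂(Q(x)/P(x))

Computing term by term:
  Q(1)·log₂(Q(1)/P(1)) = 0.2·log₂(0.2/0.0099) = 0.86729
  Q(2)·log₂(Q(2)/P(2)) = 0.2·log₂(0.2/0.0099) = 0.86729
  Q(3)·log₂(Q(3)/P(3)) = 0.2·log₂(0.2/0.1145) = 0.16093
  Q(4)·log₂(Q(4)/P(4)) = 0.2·log₂(0.2/0.1974) = 0.00378
  Q(5)·log₂(Q(5)/P(5)) = 0.2·log₂(0.2/0.6683) = -0.34810

D_KL(Q||P) = 0.86729 + 0.86729 + 0.16093 + 0.00378 - 0.34810 = 1.55119 ≈ 1.5512 bits

These are NOT equal (difference: 0.5697 bits). KL divergence is asymmetric: D_KL(P||Q) ≠ D_KL(Q||P) in general.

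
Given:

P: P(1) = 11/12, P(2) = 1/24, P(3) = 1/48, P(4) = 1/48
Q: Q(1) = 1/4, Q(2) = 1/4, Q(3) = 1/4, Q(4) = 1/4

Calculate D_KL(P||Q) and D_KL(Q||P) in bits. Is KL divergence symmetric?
D_KL(P||Q) = 1.4612 bits, D_KL(Q||P) = 1.9701 bits. No, KL divergence is not symmetric.

D_KL(P||Q) = Σ P(x) log₂(P(x)/Q(x))

Computing term by term:
  P(1)·log₂(P(1)/Q(1)) = (11/12)·log₂((11/12)/(1/4)) = 1.71826
  P(2)·log₂(P(2)/Q(2)) = (1/24)·log₂((1/24)/(1/4)) = -0.10771
  P(3)·log₂(P(3)/Q(3)) = (1/48)·log₂((1/48)/(1/4)) = -0.07469
  P(4)·log₂(P(4)/Q(4)) = (1/48)·log₂((1/48)/(1/4)) = -0.07469

D_KL(P||Q) = 1.71826 - 0.10771 - 0.07469 - 0.07469 = 1.46117 ≈ 1.4612 bits

D_KL(Q||P) = Σ Q(x) log₂(Q(x)/P(x))

Computing term by term:
  Q(1)·log₂(Q(1)/P(1)) = (1/4)·log₂((1/4)/(11/12)) = -0.46862
  Q(2)·log₂(Q(2)/P(2)) = (1/4)·log₂((1/4)/(1/24)) = 0.64624
  Q(3)·log₂(Q(3)/P(3)) = (1/4)·log₂((1/4)/(1/48)) = 0.89624
  Q(4)·log₂(Q(4)/P(4)) = (1/4)·log₂((1/4)/(1/48)) = 0.89624

D_KL(Q||P) = -0.46862 + 0.64624 + 0.89624 + 0.89624 = 1.97010 ≈ 1.9701 bits

These are NOT equal (difference: 0.5089 bits). KL divergence is asymmetric: D_KL(P||Q) ≠ D_KL(Q||P) in general.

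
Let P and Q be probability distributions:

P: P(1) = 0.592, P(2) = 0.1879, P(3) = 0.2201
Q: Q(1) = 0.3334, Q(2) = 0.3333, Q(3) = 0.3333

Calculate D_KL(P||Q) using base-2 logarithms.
0.2032 bits

D_KL(P||Q) = Σ P(x) log₂(P(x)/Q(x))

Computing term by term:
  P(1)·log₂(P(1)/Q(1)) = 0.592·log₂(0.592/0.3334) = 0.49038
  P(2)·log₂(P(2)/Q(2)) = 0.1879·log₂(0.1879/0.3333) = -0.15537
  P(3)·log₂(P(3)/Q(3)) = 0.2201·log₂(0.2201/0.3333) = -0.13177

D_KL(P||Q) = 0.49038 - 0.15537 - 0.13177 = 0.20324 ≈ 0.2032 bits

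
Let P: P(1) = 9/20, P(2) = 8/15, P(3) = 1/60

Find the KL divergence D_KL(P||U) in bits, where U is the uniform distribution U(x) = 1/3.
0.4844 bits

U(i) = 1/3 for all i

D_KL(P||U) = Σ P(x) log₂(P(x) / (1/3))
           = Σ P(x) log₂(P(x)) + log₂(3)
           = log₂(3) - H(P)

H(P) = -Σ P(x) log₂(P(x)):
  -P(1)·log₂(P(1)) = -(9/20)·log₂(9/20) = 0.51840
  -P(2)·log₂(P(2)) = -(8/15)·log₂(8/15) = 0.48367
  -P(3)·log₂(P(3)) = -(1/60)·log₂(1/60) = 0.09845
H(P) = 0.51840 + 0.48367 + 0.09845 = 1.10052 bits

log₂(3) = 1.58496 bits

D_KL(P||U) = 1.58496 - 1.10052 = 0.48444 ≈ 0.4844 bits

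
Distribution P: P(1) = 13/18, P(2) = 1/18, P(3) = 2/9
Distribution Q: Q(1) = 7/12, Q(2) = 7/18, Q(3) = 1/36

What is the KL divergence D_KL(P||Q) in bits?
0.7332 bits

D_KL(P||Q) = Σ P(x) log₂(P(x)/Q(x))

Computing term by term:
  P(1)·log₂(P(1)/Q(1)) = (13/18)·log₂((13/18)/(7/12)) = 0.22253
  P(2)·log₂(P(2)/Q(2)) = (1/18)·log₂((1/18)/(7/18)) = -0.15596
  P(3)·log₂(P(3)/Q(3)) = (2/9)·log₂((2/9)/(1/36)) = 0.66667

D_KL(P||Q) = 0.22253 - 0.15596 + 0.66667 = 0.73324 ≈ 0.7332 bits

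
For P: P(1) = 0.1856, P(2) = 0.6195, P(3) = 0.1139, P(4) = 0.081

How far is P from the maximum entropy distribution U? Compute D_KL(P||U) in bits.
0.4704 bits

U(i) = 1/4 for all i

D_KL(P||U) = Σ P(x) log₂(P(x) / (1/4))
           = Σ P(x) log₂(P(x)) + log₂(4)
           = log₂(4) - H(P)

H(P) = -Σ P(x) log₂(P(x)):
  -P(1)·log₂(P(1)) = -(0.1856)·log₂(0.1856) = 0.45096
  -P(2)·log₂(P(2)) = -(0.6195)·log₂(0.6195) = 0.42797
  -P(3)·log₂(P(3)) = -(0.1139)·log₂(0.1139) = 0.35698
  -P(4)·log₂(P(4)) = -(0.081)·log₂(0.081) = 0.29370
H(P) = 0.45096 + 0.42797 + 0.35698 + 0.29370 = 1.52961 bits

log₂(4) = 2.00000 bits

D_KL(P||U) = 2.00000 - 1.52961 = 0.47039 ≈ 0.4704 bits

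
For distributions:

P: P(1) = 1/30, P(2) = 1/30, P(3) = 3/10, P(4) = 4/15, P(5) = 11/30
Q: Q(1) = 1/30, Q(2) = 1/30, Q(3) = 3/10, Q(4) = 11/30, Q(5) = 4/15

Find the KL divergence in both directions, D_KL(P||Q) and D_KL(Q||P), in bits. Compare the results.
D_KL(P||Q) = 0.0459 bits, D_KL(Q||P) = 0.0459 bits. The two directions give exactly the same value for this pair.

D_KL(P||Q) = Σ P(x) log₂(P(x)/Q(x))

Computing term by term:
  P(1)·log₂(P(1)/Q(1)) = (1/30)·log₂((1/30)/(1/30)) = 0.00000
  P(2)·log₂(P(2)/Q(2)) = (1/30)·log₂((1/30)/(1/30)) = 0.00000
  P(3)·log₂(P(3)/Q(3)) = (3/10)·log₂((3/10)/(3/10)) = 0.00000
  P(4)·log₂(P(4)/Q(4)) = (4/15)·log₂((4/15)/(11/30)) = -0.12252
  P(5)·log₂(P(5)/Q(5)) = (11/30)·log₂((11/30)/(4/15)) = 0.16846

D_KL(P||Q) = 0.00000 + 0.00000 + 0.00000 - 0.12252 + 0.16846 = 0.04594 ≈ 0.0459 bits

D_KL(Q||P) = Σ Q(x) log₂(Q(x)/P(x))

Computing term by term:
  Q(1)·log₂(Q(1)/P(1)) = (1/30)·log₂((1/30)/(1/30)) = 0.00000
  Q(2)·log₂(Q(2)/P(2)) = (1/30)·log₂((1/30)/(1/30)) = 0.00000
  Q(3)·log₂(Q(3)/P(3)) = (3/10)·log₂((3/10)/(3/10)) = 0.00000
  Q(4)·log₂(Q(4)/P(4)) = (11/30)·log₂((11/30)/(4/15)) = 0.16846
  Q(5)·log₂(Q(5)/P(5)) = (4/15)·log₂((4/15)/(11/30)) = -0.12252

D_KL(Q||P) = 0.00000 + 0.00000 + 0.00000 + 0.16846 - 0.12252 = 0.04594 ≈ 0.0459 bits

These ARE equal here. Q is P with outcomes relabeled (Q(4) = P(5), Q(5) = P(4)) by a relabeling that is its own inverse, so the two sums contain exactly the same terms in a different order. This is a special case — KL divergence is not symmetric in general: D_KL(P||Q) ≠ D_KL(Q||P) for most P, Q.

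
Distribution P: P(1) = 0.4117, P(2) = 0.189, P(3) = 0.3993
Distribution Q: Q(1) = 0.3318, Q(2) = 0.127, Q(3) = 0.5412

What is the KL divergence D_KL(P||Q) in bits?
0.0614 bits

D_KL(P||Q) = Σ P(x) log₂(P(x)/Q(x))

Computing term by term:
  P(1)·log₂(P(1)/Q(1)) = 0.4117·log₂(0.4117/0.3318) = 0.12815
  P(2)·log₂(P(2)/Q(2)) = 0.189·log₂(0.189/0.127) = 0.10840
  P(3)·log₂(P(3)/Q(3)) = 0.3993·log₂(0.3993/0.5412) = -0.17517

D_KL(P||Q) = 0.12815 + 0.10840 - 0.17517 = 0.06138 ≈ 0.0614 bits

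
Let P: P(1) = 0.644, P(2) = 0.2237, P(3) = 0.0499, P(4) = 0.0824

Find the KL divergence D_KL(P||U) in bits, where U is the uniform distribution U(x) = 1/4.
0.5953 bits

U(i) = 1/4 for all i

D_KL(P||U) = Σ P(x) log₂(P(x) / (1/4))
           = Σ P(x) log₂(P(x)) + log₂(4)
           = log₂(4) - H(P)

H(P) = -Σ P(x) log₂(P(x)):
  -P(1)·log₂(P(1)) = -(0.644)·log₂(0.644) = 0.40885
  -P(2)·log₂(P(2)) = -(0.2237)·log₂(0.2237) = 0.48327
  -P(3)·log₂(P(3)) = -(0.0499)·log₂(0.0499) = 0.21581
  -P(4)·log₂(P(4)) = -(0.0824)·log₂(0.0824) = 0.29674
H(P) = 0.40885 + 0.48327 + 0.21581 + 0.29674 = 1.40467 bits

log₂(4) = 2.00000 bits

D_KL(P||U) = 2.00000 - 1.40467 = 0.59533 ≈ 0.5953 bits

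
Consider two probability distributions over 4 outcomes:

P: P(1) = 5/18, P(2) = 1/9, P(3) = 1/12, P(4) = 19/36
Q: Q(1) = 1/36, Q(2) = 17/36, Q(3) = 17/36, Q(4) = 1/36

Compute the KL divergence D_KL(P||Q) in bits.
2.7242 bits

D_KL(P||Q) = Σ P(x) log₂(P(x)/Q(x))

Computing term by term:
  P(1)·log₂(P(1)/Q(1)) = (5/18)·log₂((5/18)/(1/36)) = 0.92276
  P(2)·log₂(P(2)/Q(2)) = (1/9)·log₂((1/9)/(17/36)) = -0.23194
  P(3)·log₂(P(3)/Q(3)) = (1/12)·log₂((1/12)/(17/36)) = -0.20854
  P(4)·log₂(P(4)/Q(4)) = (19/36)·log₂((19/36)/(1/36)) = 2.24196

D_KL(P||Q) = 0.92276 - 0.23194 - 0.20854 + 2.24196 = 2.72424 ≈ 2.7242 bits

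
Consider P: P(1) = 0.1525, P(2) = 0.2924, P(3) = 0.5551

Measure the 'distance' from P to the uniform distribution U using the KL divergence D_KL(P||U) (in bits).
0.1811 bits

U(i) = 1/3 for all i

D_KL(P||U) = Σ P(x) log₂(P(x) / (1/3))
           = Σ P(x) log₂(P(x)) + log₂(3)
           = log₂(3) - H(P)

H(P) = -Σ P(x) log₂(P(x)):
  -P(1)·log₂(P(1)) = -(0.1525)·log₂(0.1525) = 0.41375
  -P(2)·log₂(P(2)) = -(0.2924)·log₂(0.2924) = 0.51871
  -P(3)·log₂(P(3)) = -(0.5551)·log₂(0.5551) = 0.47138
H(P) = 0.41375 + 0.51871 + 0.47138 = 1.40384 bits

log₂(3) = 1.58496 bits

D_KL(P||U) = 1.58496 - 1.40384 = 0.18112 ≈ 0.1811 bits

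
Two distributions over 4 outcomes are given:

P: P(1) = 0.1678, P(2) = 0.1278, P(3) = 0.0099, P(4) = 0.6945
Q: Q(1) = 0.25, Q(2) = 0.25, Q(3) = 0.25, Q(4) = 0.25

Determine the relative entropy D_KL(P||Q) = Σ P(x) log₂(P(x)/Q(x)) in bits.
0.7574 bits

D_KL(P||Q) = Σ P(x) log₂(P(x)/Q(x))

Computing term by term:
  P(1)·log₂(P(1)/Q(1)) = 0.1678·log₂(0.1678/0.25) = -0.09652
  P(2)·log₂(P(2)/Q(2)) = 0.1278·log₂(0.1278/0.25) = -0.12372
  P(3)·log₂(P(3)/Q(3)) = 0.0099·log₂(0.0099/0.25) = -0.04612
  P(4)·log₂(P(4)/Q(4)) = 0.6945·log₂(0.6945/0.25) = 1.02373

D_KL(P||Q) = -0.09652 - 0.12372 - 0.04612 + 1.02373 = 0.75737 ≈ 0.7574 bits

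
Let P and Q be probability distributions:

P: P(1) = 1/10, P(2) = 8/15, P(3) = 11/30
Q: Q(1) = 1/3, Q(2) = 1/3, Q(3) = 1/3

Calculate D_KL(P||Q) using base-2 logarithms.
0.2384 bits

D_KL(P||Q) = Σ P(x) log₂(P(x)/Q(x))

Computing term by term:
  P(1)·log₂(P(1)/Q(1)) = (1/10)·log₂((1/10)/(1/3)) = -0.17370
  P(2)·log₂(P(2)/Q(2)) = (8/15)·log₂((8/15)/(1/3)) = 0.36164
  P(3)·log₂(P(3)/Q(3)) = (11/30)·log₂((11/30)/(1/3)) = 0.05042

D_KL(P||Q) = -0.17370 + 0.36164 + 0.05042 = 0.23836 ≈ 0.2384 bits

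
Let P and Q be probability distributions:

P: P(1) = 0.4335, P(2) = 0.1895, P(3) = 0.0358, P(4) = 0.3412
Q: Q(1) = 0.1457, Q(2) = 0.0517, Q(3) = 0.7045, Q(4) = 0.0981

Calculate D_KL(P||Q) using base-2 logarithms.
1.4967 bits

D_KL(P||Q) = Σ P(x) log₂(P(x)/Q(x))

Computing term by term:
  P(1)·log₂(P(1)/Q(1)) = 0.4335·log₂(0.4335/0.1457) = 0.68191
  P(2)·log₂(P(2)/Q(2)) = 0.1895·log₂(0.1895/0.0517) = 0.35512
  P(3)·log₂(P(3)/Q(3)) = 0.0358·log₂(0.0358/0.7045) = -0.15389
  P(4)·log₂(P(4)/Q(4)) = 0.3412·log₂(0.3412/0.0981) = 0.61358

D_KL(P||Q) = 0.68191 + 0.35512 - 0.15389 + 0.61358 = 1.49672 ≈ 1.4967 bits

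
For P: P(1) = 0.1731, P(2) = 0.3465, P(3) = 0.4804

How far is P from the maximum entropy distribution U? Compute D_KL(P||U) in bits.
0.1090 bits

U(i) = 1/3 for all i

D_KL(P||U) = Σ P(x) log₂(P(x) / (1/3))
           = Σ P(x) log₂(P(x)) + log₂(3)
           = log₂(3) - H(P)

H(P) = -Σ P(x) log₂(P(x)):
  -P(1)·log₂(P(1)) = -(0.1731)·log₂(0.1731) = 0.43800
  -P(2)·log₂(P(2)) = -(0.3465)·log₂(0.3465) = 0.52982
  -P(3)·log₂(P(3)) = -(0.4804)·log₂(0.4804) = 0.50812
H(P) = 0.43800 + 0.52982 + 0.50812 = 1.47594 bits

log₂(3) = 1.58496 bits

D_KL(P||U) = 1.58496 - 1.47594 = 0.10902 ≈ 0.1090 bits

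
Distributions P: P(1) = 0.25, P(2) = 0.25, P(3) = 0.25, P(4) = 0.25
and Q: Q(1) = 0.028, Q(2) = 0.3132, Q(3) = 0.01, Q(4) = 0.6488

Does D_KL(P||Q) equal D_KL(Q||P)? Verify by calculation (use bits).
D_KL(P||Q) = 1.5253 bits, D_KL(Q||P) = 0.8596 bits. No — D_KL(P||Q) ≠ D_KL(Q||P) for this pair.

D_KL(P||Q) = Σ P(x) log₂(P(x)/Q(x))

Computing term by term:
  P(1)·log₂(P(1)/Q(1)) = 0.25·log₂(0.25/0.028) = 0.78961
  P(2)·log₂(P(2)/Q(2)) = 0.25·log₂(0.25/0.3132) = -0.08129
  P(3)·log₂(P(3)/Q(3)) = 0.25·log₂(0.25/0.01) = 1.16096
  P(4)·log₂(P(4)/Q(4)) = 0.25·log₂(0.25/0.6488) = -0.34396

D_KL(P||Q) = 0.78961 - 0.08129 + 1.16096 - 0.34396 = 1.52532 ≈ 1.5253 bits

D_KL(Q||P) = Σ Q(x) log₂(Q(x)/P(x))

Computing term by term:
  Q(1)·log₂(Q(1)/P(1)) = 0.028·log₂(0.028/0.25) = -0.08844
  Q(2)·log₂(Q(2)/P(2)) = 0.3132·log₂(0.3132/0.25) = 0.10184
  Q(3)·log₂(Q(3)/P(3)) = 0.01·log₂(0.01/0.25) = -0.04644
  Q(4)·log₂(Q(4)/P(4)) = 0.6488·log₂(0.6488/0.25) = 0.89265

D_KL(Q||P) = -0.08844 + 0.10184 - 0.04644 + 0.89265 = 0.85961 ≈ 0.8596 bits

These are NOT equal (difference: 0.6657 bits). KL divergence is asymmetric: D_KL(P||Q) ≠ D_KL(Q||P) in general.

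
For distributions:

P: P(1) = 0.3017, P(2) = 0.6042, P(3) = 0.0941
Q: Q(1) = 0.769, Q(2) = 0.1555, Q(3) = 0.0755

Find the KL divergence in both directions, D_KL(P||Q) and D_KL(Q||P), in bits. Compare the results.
D_KL(P||Q) = 0.8057 bits, D_KL(Q||P) = 0.7096 bits. D_KL(P||Q) is larger than D_KL(Q||P) by 0.0961 bits; the two directions differ.

D_KL(P||Q) = Σ P(x) log₂(P(x)/Q(x))

Computing term by term:
  P(1)·log₂(P(1)/Q(1)) = 0.3017·log₂(0.3017/0.769) = -0.40726
  P(2)·log₂(P(2)/Q(2)) = 0.6042·log₂(0.6042/0.1555) = 1.18309
  P(3)·log₂(P(3)/Q(3)) = 0.0941·log₂(0.0941/0.0755) = 0.02990

D_KL(P||Q) = -0.40726 + 1.18309 + 0.02990 = 0.80573 ≈ 0.8057 bits

D_KL(Q||P) = Σ Q(x) log₂(Q(x)/P(x))

Computing term by term:
  Q(1)·log₂(Q(1)/P(1)) = 0.769·log₂(0.769/0.3017) = 1.03805
  Q(2)·log₂(Q(2)/P(2)) = 0.1555·log₂(0.1555/0.6042) = -0.30449
  Q(3)·log₂(Q(3)/P(3)) = 0.0755·log₂(0.0755/0.0941) = -0.02399

D_KL(Q||P) = 1.03805 - 0.30449 - 0.02399 = 0.70957 ≈ 0.7096 bits

These are NOT equal (difference: 0.0961 bits). KL divergence is asymmetric: D_KL(P||Q) ≠ D_KL(Q||P) in general.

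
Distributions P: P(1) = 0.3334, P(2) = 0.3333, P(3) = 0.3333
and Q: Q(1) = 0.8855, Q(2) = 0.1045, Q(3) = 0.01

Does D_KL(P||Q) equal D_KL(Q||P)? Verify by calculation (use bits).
D_KL(P||Q) = 1.7740 bits, D_KL(Q||P) = 1.0224 bits. No — D_KL(P||Q) ≠ D_KL(Q||P) for this pair.

D_KL(P||Q) = Σ P(x) log₂(P(x)/Q(x))

Computing term by term:
  P(1)·log₂(P(1)/Q(1)) = 0.3334·log₂(0.3334/0.8855) = -0.46984
  P(2)·log₂(P(2)/Q(2)) = 0.3333·log₂(0.3333/0.1045) = 0.55772
  P(3)·log₂(P(3)/Q(3)) = 0.3333·log₂(0.3333/0.01) = 1.68608

D_KL(P||Q) = -0.46984 + 0.55772 + 1.68608 = 1.77396 ≈ 1.7740 bits

D_KL(Q||P) = Σ Q(x) log₂(Q(x)/P(x))

Computing term by term:
  Q(1)·log₂(Q(1)/P(1)) = 0.8855·log₂(0.8855/0.3334) = 1.24788
  Q(2)·log₂(Q(2)/P(2)) = 0.1045·log₂(0.1045/0.3333) = -0.17486
  Q(3)·log₂(Q(3)/P(3)) = 0.01·log₂(0.01/0.3333) = -0.05059

D_KL(Q||P) = 1.24788 - 0.17486 - 0.05059 = 1.02243 ≈ 1.0224 bits

These are NOT equal (difference: 0.7516 bits). KL divergence is asymmetric: D_KL(P||Q) ≠ D_KL(Q||P) in general.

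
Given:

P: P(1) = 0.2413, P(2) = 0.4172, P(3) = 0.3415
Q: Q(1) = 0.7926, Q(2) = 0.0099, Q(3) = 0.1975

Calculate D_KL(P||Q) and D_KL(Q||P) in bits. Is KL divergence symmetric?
D_KL(P||Q) = 2.1075 bits, D_KL(Q||P) = 1.1505 bits. No, KL divergence is not symmetric.

D_KL(P||Q) = Σ P(x) log₂(P(x)/Q(x))

Computing term by term:
  P(1)·log₂(P(1)/Q(1)) = 0.2413·log₂(0.2413/0.7926) = -0.41401
  P(2)·log₂(P(2)/Q(2)) = 0.4172·log₂(0.4172/0.0099) = 2.25170
  P(3)·log₂(P(3)/Q(3)) = 0.3415·log₂(0.3415/0.1975) = 0.26980

D_KL(P||Q) = -0.41401 + 2.25170 + 0.26980 = 2.10749 ≈ 2.1075 bits

D_KL(Q||P) = Σ Q(x) log₂(Q(x)/P(x))

Computing term by term:
  Q(1)·log₂(Q(1)/P(1)) = 0.7926·log₂(0.7926/0.2413) = 1.35992
  Q(2)·log₂(Q(2)/P(2)) = 0.0099·log₂(0.0099/0.4172) = -0.05343
  Q(3)·log₂(Q(3)/P(3)) = 0.1975·log₂(0.1975/0.3415) = -0.15603

D_KL(Q||P) = 1.35992 - 0.05343 - 0.15603 = 1.15046 ≈ 1.1505 bits

These are NOT equal (difference: 0.9570 bits). KL divergence is asymmetric: D_KL(P||Q) ≠ D_KL(Q||P) in general.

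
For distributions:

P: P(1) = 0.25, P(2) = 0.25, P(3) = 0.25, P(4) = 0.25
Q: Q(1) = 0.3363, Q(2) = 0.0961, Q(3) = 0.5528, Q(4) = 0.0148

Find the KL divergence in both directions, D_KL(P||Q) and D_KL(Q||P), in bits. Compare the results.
D_KL(P||Q) = 0.9712 bits, D_KL(Q||P) = 0.5838 bits. D_KL(P||Q) is larger than D_KL(Q||P) by 0.3874 bits; the two directions differ.

D_KL(P||Q) = Σ P(x) log₂(P(x)/Q(x))

Computing term by term:
  P(1)·log₂(P(1)/Q(1)) = 0.25·log₂(0.25/0.3363) = -0.10696
  P(2)·log₂(P(2)/Q(2)) = 0.25·log₂(0.25/0.0961) = 0.34483
  P(3)·log₂(P(3)/Q(3)) = 0.25·log₂(0.25/0.5528) = -0.28621
  P(4)·log₂(P(4)/Q(4)) = 0.25·log₂(0.25/0.0148) = 1.01956

D_KL(P||Q) = -0.10696 + 0.34483 - 0.28621 + 1.01956 = 0.97122 ≈ 0.9712 bits

D_KL(Q||P) = Σ Q(x) log₂(Q(x)/P(x))

Computing term by term:
  Q(1)·log₂(Q(1)/P(1)) = 0.3363·log₂(0.3363/0.25) = 0.14388
  Q(2)·log₂(Q(2)/P(2)) = 0.0961·log₂(0.0961/0.25) = -0.13255
  Q(3)·log₂(Q(3)/P(3)) = 0.5528·log₂(0.5528/0.25) = 0.63286
  Q(4)·log₂(Q(4)/P(4)) = 0.0148·log₂(0.0148/0.25) = -0.06036

D_KL(Q||P) = 0.14388 - 0.13255 + 0.63286 - 0.06036 = 0.58383 ≈ 0.5838 bits

These are NOT equal (difference: 0.3874 bits). KL divergence is asymmetric: D_KL(P||Q) ≠ D_KL(Q||P) in general.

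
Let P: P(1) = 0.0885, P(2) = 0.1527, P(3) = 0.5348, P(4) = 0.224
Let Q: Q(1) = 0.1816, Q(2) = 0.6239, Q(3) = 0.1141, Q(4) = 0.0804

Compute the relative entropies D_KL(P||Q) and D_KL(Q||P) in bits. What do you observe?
D_KL(P||Q) = 1.1212 bits, D_KL(Q||P) = 1.0821 bits. The two directions give different values (D_KL(P||Q) exceeds D_KL(Q||P) by 0.0391 bits): KL divergence is asymmetric.

D_KL(P||Q) = Σ P(x) log₂(P(x)/Q(x))

Computing term by term:
  P(1)·log₂(P(1)/Q(1)) = 0.0885·log₂(0.0885/0.1816) = -0.09178
  P(2)·log₂(P(2)/Q(2)) = 0.1527·log₂(0.1527/0.6239) = -0.31007
  P(3)·log₂(P(3)/Q(3)) = 0.5348·log₂(0.5348/0.1141) = 1.19191
  P(4)·log₂(P(4)/Q(4)) = 0.224·log₂(0.224/0.0804) = 0.33112

D_KL(P||Q) = -0.09178 - 0.31007 + 1.19191 + 0.33112 = 1.12118 ≈ 1.1212 bits

D_KL(Q||P) = Σ Q(x) log₂(Q(x)/P(x))

Computing term by term:
  Q(1)·log₂(Q(1)/P(1)) = 0.1816·log₂(0.1816/0.0885) = 0.18832
  Q(2)·log₂(Q(2)/P(2)) = 0.6239·log₂(0.6239/0.1527) = 1.26690
  Q(3)·log₂(Q(3)/P(3)) = 0.1141·log₂(0.1141/0.5348) = -0.25429
  Q(4)·log₂(Q(4)/P(4)) = 0.0804·log₂(0.0804/0.224) = -0.11885

D_KL(Q||P) = 0.18832 + 1.26690 - 0.25429 - 0.11885 = 1.08208 ≈ 1.0821 bits

These are NOT equal (difference: 0.0391 bits). KL divergence is asymmetric: D_KL(P||Q) ≠ D_KL(Q||P) in general.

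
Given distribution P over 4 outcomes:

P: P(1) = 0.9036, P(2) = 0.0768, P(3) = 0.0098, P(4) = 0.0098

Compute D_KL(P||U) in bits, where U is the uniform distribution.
1.4527 bits

U(i) = 1/4 for all i

D_KL(P||U) = Σ P(x) log₂(P(x) / (1/4))
           = Σ P(x) log₂(P(x)) + log₂(4)
           = log₂(4) - H(P)

H(P) = -Σ P(x) log₂(P(x)):
  -P(1)·log₂(P(1)) = -(0.9036)·log₂(0.9036) = 0.13215
  -P(2)·log₂(P(2)) = -(0.0768)·log₂(0.0768) = 0.28437
  -P(3)·log₂(P(3)) = -(0.0098)·log₂(0.0098) = 0.06540
  -P(4)·log₂(P(4)) = -(0.0098)·log₂(0.0098) = 0.06540
H(P) = 0.13215 + 0.28437 + 0.06540 + 0.06540 = 0.54732 bits

log₂(4) = 2.00000 bits

D_KL(P||U) = 2.00000 - 0.54732 = 1.45268 ≈ 1.4527 bits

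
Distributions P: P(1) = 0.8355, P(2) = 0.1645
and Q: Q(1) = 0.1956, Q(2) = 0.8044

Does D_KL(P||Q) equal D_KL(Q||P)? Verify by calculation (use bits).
D_KL(P||Q) = 1.3735 bits, D_KL(Q||P) = 1.4322 bits. No — D_KL(P||Q) ≠ D_KL(Q||P) for this pair.

D_KL(P||Q) = Σ P(x) log₂(P(x)/Q(x))

Computing term by term:
  P(1)·log₂(P(1)/Q(1)) = 0.8355·log₂(0.8355/0.1956) = 1.75015
  P(2)·log₂(P(2)/Q(2)) = 0.1645·log₂(0.1645/0.8044) = -0.37668

D_KL(P||Q) = 1.75015 - 0.37668 = 1.37347 ≈ 1.3735 bits

D_KL(Q||P) = Σ Q(x) log₂(Q(x)/P(x))

Computing term by term:
  Q(1)·log₂(Q(1)/P(1)) = 0.1956·log₂(0.1956/0.8355) = -0.40973
  Q(2)·log₂(Q(2)/P(2)) = 0.8044·log₂(0.8044/0.1645) = 1.84194

D_KL(Q||P) = -0.40973 + 1.84194 = 1.43221 ≈ 1.4322 bits

These are NOT equal (difference: 0.0587 bits). KL divergence is asymmetric: D_KL(P||Q) ≠ D_KL(Q||P) in general.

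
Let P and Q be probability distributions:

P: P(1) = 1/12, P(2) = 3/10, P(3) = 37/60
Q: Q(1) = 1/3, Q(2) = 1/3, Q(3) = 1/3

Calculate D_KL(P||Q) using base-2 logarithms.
0.3350 bits

D_KL(P||Q) = Σ P(x) log₂(P(x)/Q(x))

Computing term by term:
  P(1)·log₂(P(1)/Q(1)) = (1/12)·log₂((1/12)/(1/3)) = -0.16667
  P(2)·log₂(P(2)/Q(2)) = (3/10)·log₂((3/10)/(1/3)) = -0.04560
  P(3)·log₂(P(3)/Q(3)) = (37/60)·log₂((37/60)/(1/3)) = 0.54731

D_KL(P||Q) = -0.16667 - 0.04560 + 0.54731 = 0.33504 ≈ 0.3350 bits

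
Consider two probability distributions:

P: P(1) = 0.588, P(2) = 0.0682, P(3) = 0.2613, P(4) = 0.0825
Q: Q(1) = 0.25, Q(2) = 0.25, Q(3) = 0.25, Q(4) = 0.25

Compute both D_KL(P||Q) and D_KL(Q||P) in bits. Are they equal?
D_KL(P||Q) = 0.4824 bits, D_KL(Q||P) = 0.5440 bits. No, they are not equal.

D_KL(P||Q) = Σ P(x) log₂(P(x)/Q(x))

Computing term by term:
  P(1)·log₂(P(1)/Q(1)) = 0.588·log₂(0.588/0.25) = 0.72553
  P(2)·log₂(P(2)/Q(2)) = 0.0682·log₂(0.0682/0.25) = -0.12781
  P(3)·log₂(P(3)/Q(3)) = 0.2613·log₂(0.2613/0.25) = 0.01667
  P(4)·log₂(P(4)/Q(4)) = 0.0825·log₂(0.0825/0.25) = -0.13196

D_KL(P||Q) = 0.72553 - 0.12781 + 0.01667 - 0.13196 = 0.48243 ≈ 0.4824 bits

D_KL(Q||P) = Σ Q(x) log₂(Q(x)/P(x))

Computing term by term:
  Q(1)·log₂(Q(1)/P(1)) = 0.25·log₂(0.25/0.588) = -0.30847
  Q(2)·log₂(Q(2)/P(2)) = 0.25·log₂(0.25/0.0682) = 0.46852
  Q(3)·log₂(Q(3)/P(3)) = 0.25·log₂(0.25/0.2613) = -0.01594
  Q(4)·log₂(Q(4)/P(4)) = 0.25·log₂(0.25/0.0825) = 0.39987

D_KL(Q||P) = -0.30847 + 0.46852 - 0.01594 + 0.39987 = 0.54398 ≈ 0.5440 bits

These are NOT equal (difference: 0.0616 bits). KL divergence is asymmetric: D_KL(P||Q) ≠ D_KL(Q||P) in general.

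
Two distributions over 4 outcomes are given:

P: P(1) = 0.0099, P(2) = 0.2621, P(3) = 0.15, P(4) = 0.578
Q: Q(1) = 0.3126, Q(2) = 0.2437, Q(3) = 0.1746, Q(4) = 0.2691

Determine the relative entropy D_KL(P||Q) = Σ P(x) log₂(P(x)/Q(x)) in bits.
0.5828 bits

D_KL(P||Q) = Σ P(x) log₂(P(x)/Q(x))

Computing term by term:
  P(1)·log₂(P(1)/Q(1)) = 0.0099·log₂(0.0099/0.3126) = -0.04931
  P(2)·log₂(P(2)/Q(2)) = 0.2621·log₂(0.2621/0.2437) = 0.02752
  P(3)·log₂(P(3)/Q(3)) = 0.15·log₂(0.15/0.1746) = -0.03286
  P(4)·log₂(P(4)/Q(4)) = 0.578·log₂(0.578/0.2691) = 0.63749

D_KL(P||Q) = -0.04931 + 0.02752 - 0.03286 + 0.63749 = 0.58284 ≈ 0.5828 bits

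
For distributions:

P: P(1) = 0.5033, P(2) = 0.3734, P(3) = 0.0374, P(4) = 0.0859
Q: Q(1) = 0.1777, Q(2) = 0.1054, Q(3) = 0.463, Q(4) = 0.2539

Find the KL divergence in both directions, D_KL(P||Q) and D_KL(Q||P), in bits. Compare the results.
D_KL(P||Q) = 1.1673 bits, D_KL(Q||P) = 1.6184 bits. D_KL(Q||P) is larger than D_KL(P||Q) by 0.4511 bits; the two directions differ.

D_KL(P||Q) = Σ P(x) log₂(P(x)/Q(x))

Computing term by term:
  P(1)·log₂(P(1)/Q(1)) = 0.5033·log₂(0.5033/0.1777) = 0.75594
  P(2)·log₂(P(2)/Q(2)) = 0.3734·log₂(0.3734/0.1054) = 0.68140
  P(3)·log₂(P(3)/Q(3)) = 0.0374·log₂(0.0374/0.463) = -0.13576
  P(4)·log₂(P(4)/Q(4)) = 0.0859·log₂(0.0859/0.2539) = -0.13431

D_KL(P||Q) = 0.75594 + 0.68140 - 0.13576 - 0.13431 = 1.16727 ≈ 1.1673 bits

D_KL(Q||P) = Σ Q(x) log₂(Q(x)/P(x))

Computing term by term:
  Q(1)·log₂(Q(1)/P(1)) = 0.1777·log₂(0.1777/0.5033) = -0.26690
  Q(2)·log₂(Q(2)/P(2)) = 0.1054·log₂(0.1054/0.3734) = -0.19234
  Q(3)·log₂(Q(3)/P(3)) = 0.463·log₂(0.463/0.0374) = 1.68064
  Q(4)·log₂(Q(4)/P(4)) = 0.2539·log₂(0.2539/0.0859) = 0.39698

D_KL(Q||P) = -0.26690 - 0.19234 + 1.68064 + 0.39698 = 1.61838 ≈ 1.6184 bits

These are NOT equal (difference: 0.4511 bits). KL divergence is asymmetric: D_KL(P||Q) ≠ D_KL(Q||P) in general.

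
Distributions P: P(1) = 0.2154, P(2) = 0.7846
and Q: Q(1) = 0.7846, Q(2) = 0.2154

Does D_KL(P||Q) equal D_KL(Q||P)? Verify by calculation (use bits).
D_KL(P||Q) = 1.0615 bits, D_KL(Q||P) = 1.0615 bits. Yes — for this pair D_KL(P||Q) = D_KL(Q||P).

D_KL(P||Q) = Σ P(x) log₂(P(x)/Q(x))

Computing term by term:
  P(1)·log₂(P(1)/Q(1)) = 0.2154·log₂(0.2154/0.7846) = -0.40171
  P(2)·log₂(P(2)/Q(2)) = 0.7846·log₂(0.7846/0.2154) = 1.46323

D_KL(P||Q) = -0.40171 + 1.46323 = 1.06152 ≈ 1.0615 bits

D_KL(Q||P) = Σ Q(x) log₂(Q(x)/P(x))

Computing term by term:
  Q(1)·log₂(Q(1)/P(1)) = 0.7846·log₂(0.7846/0.2154) = 1.46323
  Q(2)·log₂(Q(2)/P(2)) = 0.2154·log₂(0.2154/0.7846) = -0.40171

D_KL(Q||P) = 1.46323 - 0.40171 = 1.06152 ≈ 1.0615 bits

These ARE equal here. Q is P with outcomes relabeled (Q(1) = P(2), Q(2) = P(1)) by a relabeling that is its own inverse, so the two sums contain exactly the same terms in a different order. This is a special case — KL divergence is not symmetric in general: D_KL(P||Q) ≠ D_KL(Q||P) for most P, Q.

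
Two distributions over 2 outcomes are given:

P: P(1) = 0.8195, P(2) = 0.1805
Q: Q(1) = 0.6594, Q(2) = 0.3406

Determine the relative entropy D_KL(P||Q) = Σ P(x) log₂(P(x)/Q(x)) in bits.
0.0916 bits

D_KL(P||Q) = Σ P(x) log₂(P(x)/Q(x))

Computing term by term:
  P(1)·log₂(P(1)/Q(1)) = 0.8195·log₂(0.8195/0.6594) = 0.25699
  P(2)·log₂(P(2)/Q(2)) = 0.1805·log₂(0.1805/0.3406) = -0.16535

D_KL(P||Q) = 0.25699 - 0.16535 = 0.09164 ≈ 0.0916 bits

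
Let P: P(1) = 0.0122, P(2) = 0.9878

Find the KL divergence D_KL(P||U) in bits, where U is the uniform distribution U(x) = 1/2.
0.9050 bits

U(i) = 1/2 for all i

D_KL(P||U) = Σ P(x) log₂(P(x) / (1/2))
           = Σ P(x) log₂(P(x)) + log₂(2)
           = log₂(2) - H(P)

H(P) = -Σ P(x) log₂(P(x)):
  -P(1)·log₂(P(1)) = -(0.0122)·log₂(0.0122) = 0.07756
  -P(2)·log₂(P(2)) = -(0.9878)·log₂(0.9878) = 0.01749
H(P) = 0.07756 + 0.01749 = 0.09505 bits

log₂(2) = 1.00000 bits

D_KL(P||U) = 1.00000 - 0.09505 = 0.90495 ≈ 0.9050 bits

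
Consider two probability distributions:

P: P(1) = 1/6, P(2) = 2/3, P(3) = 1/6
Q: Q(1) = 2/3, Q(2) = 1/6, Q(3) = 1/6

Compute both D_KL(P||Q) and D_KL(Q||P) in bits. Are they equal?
D_KL(P||Q) = 1.0000 bits, D_KL(Q||P) = 1.0000 bits. Yes, in this case they are equal (although KL divergence is not symmetric in general).

D_KL(P||Q) = Σ P(x) log₂(P(x)/Q(x))

Computing term by term:
  P(1)·log₂(P(1)/Q(1)) = (1/6)·log₂((1/6)/(2/3)) = -0.33333
  P(2)·log₂(P(2)/Q(2)) = (2/3)·log₂((2/3)/(1/6)) = 1.33333
  P(3)·log₂(P(3)/Q(3)) = (1/6)·log₂((1/6)/(1/6)) = 0.00000

D_KL(P||Q) = -0.33333 + 1.33333 + 0.00000 = 1.00000 ≈ 1.0000 bits

D_KL(Q||P) = Σ Q(x) log₂(Q(x)/P(x))

Computing term by term:
  Q(1)·log₂(Q(1)/P(1)) = (2/3)·log₂((2/3)/(1/6)) = 1.33333
  Q(2)·log₂(Q(2)/P(2)) = (1/6)·log₂((1/6)/(2/3)) = -0.33333
  Q(3)·log₂(Q(3)/P(3)) = (1/6)·log₂((1/6)/(1/6)) = 0.00000

D_KL(Q||P) = 1.33333 - 0.33333 + 0.00000 = 1.00000 ≈ 1.0000 bits

These ARE equal here. Q is P with outcomes relabeled (Q(1) = P(2), Q(2) = P(1)) by a relabeling that is its own inverse, so the two sums contain exactly the same terms in a different order. This is a special case — KL divergence is not symmetric in general: D_KL(P||Q) ≠ D_KL(Q||P) for most P, Q.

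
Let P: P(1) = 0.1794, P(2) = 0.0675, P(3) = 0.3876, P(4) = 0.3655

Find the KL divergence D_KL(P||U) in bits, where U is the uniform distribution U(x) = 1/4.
0.2321 bits

U(i) = 1/4 for all i

D_KL(P||U) = Σ P(x) log₂(P(x) / (1/4))
           = Σ P(x) log₂(P(x)) + log₂(4)
           = log₂(4) - H(P)

H(P) = -Σ P(x) log₂(P(x)):
  -P(1)·log₂(P(1)) = -(0.1794)·log₂(0.1794) = 0.44469
  -P(2)·log₂(P(2)) = -(0.0675)·log₂(0.0675) = 0.26251
  -P(3)·log₂(P(3)) = -(0.3876)·log₂(0.3876) = 0.52999
  -P(4)·log₂(P(4)) = -(0.3655)·log₂(0.3655) = 0.53073
H(P) = 0.44469 + 0.26251 + 0.52999 + 0.53073 = 1.76792 bits

log₂(4) = 2.00000 bits

D_KL(P||U) = 2.00000 - 1.76792 = 0.23208 ≈ 0.2321 bits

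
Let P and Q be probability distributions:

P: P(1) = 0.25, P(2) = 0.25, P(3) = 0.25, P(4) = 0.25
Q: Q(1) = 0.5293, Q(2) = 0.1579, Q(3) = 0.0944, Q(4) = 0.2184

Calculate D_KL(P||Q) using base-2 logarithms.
0.2952 bits

D_KL(P||Q) = Σ P(x) log₂(P(x)/Q(x))

Computing term by term:
  P(1)·log₂(P(1)/Q(1)) = 0.25·log₂(0.25/0.5293) = -0.27054
  P(2)·log₂(P(2)/Q(2)) = 0.25·log₂(0.25/0.1579) = 0.16573
  P(3)·log₂(P(3)/Q(3)) = 0.25·log₂(0.25/0.0944) = 0.35127
  P(4)·log₂(P(4)/Q(4)) = 0.25·log₂(0.25/0.2184) = 0.04874

D_KL(P||Q) = -0.27054 + 0.16573 + 0.35127 + 0.04874 = 0.29520 ≈ 0.2952 bits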